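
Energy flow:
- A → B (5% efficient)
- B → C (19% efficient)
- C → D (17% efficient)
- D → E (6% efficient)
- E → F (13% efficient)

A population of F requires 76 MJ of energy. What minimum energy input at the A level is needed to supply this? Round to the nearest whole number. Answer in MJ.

Cumulative transfer efficiency: 0.05 × 0.19 × 0.17 × 0.06 × 0.13 = 0.000012597
A energy = 76 / 0.000012597 = 6033183 MJ

6033183 MJ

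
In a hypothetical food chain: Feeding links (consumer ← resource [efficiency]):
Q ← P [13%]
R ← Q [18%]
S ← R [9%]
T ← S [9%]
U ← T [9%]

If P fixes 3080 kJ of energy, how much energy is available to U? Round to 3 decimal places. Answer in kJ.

0.053 kJ

Q: 3080 × 0.13 = 400.4 kJ
R: 400.4 × 0.18 = 72.072 kJ
S: 72.072 × 0.09 = 6.48648 kJ
T: 6.48648 × 0.09 = 0.5837832 kJ
U: 0.5837832 × 0.09 = 0.052540488 kJ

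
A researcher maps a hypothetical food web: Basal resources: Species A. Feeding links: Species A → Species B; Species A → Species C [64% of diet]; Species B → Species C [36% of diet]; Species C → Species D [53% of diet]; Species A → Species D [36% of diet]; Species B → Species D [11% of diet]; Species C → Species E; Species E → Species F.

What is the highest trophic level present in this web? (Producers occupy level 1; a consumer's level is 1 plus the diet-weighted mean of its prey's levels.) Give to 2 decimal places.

4.36

Species B: 1 + 1 = 2
Species C: 1 + (0.64×1 + 0.36×2) = 2.36
Species D: 1 + (0.53×2.36 + 0.36×1 + 0.11×2) = 2.8308
Species E: 1 + 2.36 = 3.36
Species F: 1 + 3.36 = 4.36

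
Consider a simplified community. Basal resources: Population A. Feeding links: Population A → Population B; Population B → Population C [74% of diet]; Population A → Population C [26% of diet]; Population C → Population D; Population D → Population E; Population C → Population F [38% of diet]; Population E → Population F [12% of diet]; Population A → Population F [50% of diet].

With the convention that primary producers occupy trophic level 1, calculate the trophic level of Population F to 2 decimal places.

Population B: 1 + 1 = 2
Population C: 1 + (0.74×2 + 0.26×1) = 2.74
Population D: 1 + 2.74 = 3.74
Population E: 1 + 3.74 = 4.74
Population F: 1 + (0.38×2.74 + 0.12×4.74 + 0.5×1) = 3.11

3.11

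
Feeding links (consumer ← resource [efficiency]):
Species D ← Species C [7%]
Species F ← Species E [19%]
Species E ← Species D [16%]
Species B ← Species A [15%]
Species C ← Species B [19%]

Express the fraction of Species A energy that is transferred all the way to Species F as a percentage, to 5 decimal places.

0.00606%

Product of link efficiencies: 0.15 × 0.19 × 0.07 × 0.16 × 0.19 = 0.000060648
As a percentage: 0.000060648 × 100 = 0.00606%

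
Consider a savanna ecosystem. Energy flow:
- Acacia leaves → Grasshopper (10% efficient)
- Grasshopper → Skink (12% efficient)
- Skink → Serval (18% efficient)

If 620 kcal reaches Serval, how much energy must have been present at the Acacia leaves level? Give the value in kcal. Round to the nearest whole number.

Cumulative transfer efficiency: 0.1 × 0.12 × 0.18 = 0.00216
Acacia leaves energy = 620 / 0.00216 = 287037 kcal

287037 kcal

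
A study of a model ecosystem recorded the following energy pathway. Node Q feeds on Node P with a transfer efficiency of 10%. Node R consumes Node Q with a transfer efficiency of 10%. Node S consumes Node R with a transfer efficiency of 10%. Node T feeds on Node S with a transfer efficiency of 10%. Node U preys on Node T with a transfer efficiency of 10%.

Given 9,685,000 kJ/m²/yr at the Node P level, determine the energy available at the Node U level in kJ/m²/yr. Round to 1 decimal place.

96.9 kJ/m²/yr

Node Q: 9685000 × 0.1 = 968500 kJ/m²/yr
Node R: 968500 × 0.1 = 96850 kJ/m²/yr
Node S: 96850 × 0.1 = 9685 kJ/m²/yr
Node T: 9685 × 0.1 = 968.5 kJ/m²/yr
Node U: 968.5 × 0.1 = 96.85 kJ/m²/yr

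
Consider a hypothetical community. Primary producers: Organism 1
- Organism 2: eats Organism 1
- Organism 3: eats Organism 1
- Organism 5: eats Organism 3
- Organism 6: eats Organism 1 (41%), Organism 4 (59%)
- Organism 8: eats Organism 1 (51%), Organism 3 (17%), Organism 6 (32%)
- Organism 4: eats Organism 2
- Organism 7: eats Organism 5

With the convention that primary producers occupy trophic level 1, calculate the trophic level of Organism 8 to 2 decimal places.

2.87

Organism 2: 1 + 1 = 2
Organism 3: 1 + 1 = 2
Organism 4: 1 + 2 = 3
Organism 5: 1 + 2 = 3
Organism 6: 1 + (0.41×1 + 0.59×3) = 3.18
Organism 7: 1 + 3 = 4
Organism 8: 1 + (0.51×1 + 0.17×2 + 0.32×3.18) = 2.8676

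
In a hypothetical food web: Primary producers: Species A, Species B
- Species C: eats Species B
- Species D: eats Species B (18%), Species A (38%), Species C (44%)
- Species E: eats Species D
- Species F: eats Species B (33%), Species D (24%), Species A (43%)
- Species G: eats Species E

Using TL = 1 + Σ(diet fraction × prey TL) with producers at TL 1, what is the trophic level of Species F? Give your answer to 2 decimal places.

2.35

Species C: 1 + 1 = 2
Species D: 1 + (0.18×1 + 0.38×1 + 0.44×2) = 2.44
Species E: 1 + 2.44 = 3.44
Species F: 1 + (0.33×1 + 0.24×2.44 + 0.43×1) = 2.3456
Species G: 1 + 3.44 = 4.44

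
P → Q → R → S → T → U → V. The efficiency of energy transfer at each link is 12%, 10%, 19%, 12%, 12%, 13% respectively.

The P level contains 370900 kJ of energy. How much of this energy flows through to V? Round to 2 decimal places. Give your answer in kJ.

Q: 370900 × 0.12 = 44508 kJ
R: 44508 × 0.1 = 4450.8 kJ
S: 4450.8 × 0.19 = 845.652 kJ
T: 845.652 × 0.12 = 101.47824 kJ
U: 101.47824 × 0.12 = 12.1773888 kJ
V: 12.1773888 × 0.13 = 1.583060544 kJ

1.58 kJ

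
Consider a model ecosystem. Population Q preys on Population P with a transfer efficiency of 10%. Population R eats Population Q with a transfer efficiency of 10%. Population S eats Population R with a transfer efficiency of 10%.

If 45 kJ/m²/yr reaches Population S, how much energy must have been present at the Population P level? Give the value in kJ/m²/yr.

Cumulative transfer efficiency: 0.1 × 0.1 × 0.1 = 0.001
Population P energy = 45 / 0.001 = 45000 kJ/m²/yr

45000 kJ/m²/yr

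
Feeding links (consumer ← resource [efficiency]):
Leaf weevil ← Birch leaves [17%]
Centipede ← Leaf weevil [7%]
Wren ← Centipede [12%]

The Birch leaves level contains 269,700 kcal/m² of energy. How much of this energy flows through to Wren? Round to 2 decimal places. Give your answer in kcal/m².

385.13 kcal/m²

Leaf weevil: 269700 × 0.17 = 45849 kcal/m²
Centipede: 45849 × 0.07 = 3209.43 kcal/m²
Wren: 3209.43 × 0.12 = 385.1316 kcal/m²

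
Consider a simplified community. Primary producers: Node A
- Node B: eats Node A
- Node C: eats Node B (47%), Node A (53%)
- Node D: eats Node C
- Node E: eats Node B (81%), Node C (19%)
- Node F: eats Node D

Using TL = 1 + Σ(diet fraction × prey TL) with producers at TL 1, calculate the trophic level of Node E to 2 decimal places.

3.09

Node B: 1 + 1 = 2
Node C: 1 + (0.47×2 + 0.53×1) = 2.47
Node D: 1 + 2.47 = 3.47
Node E: 1 + (0.81×2 + 0.19×2.47) = 3.0893
Node F: 1 + 3.47 = 4.47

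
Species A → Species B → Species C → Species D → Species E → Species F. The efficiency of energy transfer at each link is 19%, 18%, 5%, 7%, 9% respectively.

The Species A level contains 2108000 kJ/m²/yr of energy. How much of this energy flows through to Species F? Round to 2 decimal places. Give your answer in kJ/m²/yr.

22.71 kJ/m²/yr

Species B: 2108000 × 0.19 = 400520 kJ/m²/yr
Species C: 400520 × 0.18 = 72093.6 kJ/m²/yr
Species D: 72093.6 × 0.05 = 3604.68 kJ/m²/yr
Species E: 3604.68 × 0.07 = 252.3276 kJ/m²/yr
Species F: 252.3276 × 0.09 = 22.709484 kJ/m²/yr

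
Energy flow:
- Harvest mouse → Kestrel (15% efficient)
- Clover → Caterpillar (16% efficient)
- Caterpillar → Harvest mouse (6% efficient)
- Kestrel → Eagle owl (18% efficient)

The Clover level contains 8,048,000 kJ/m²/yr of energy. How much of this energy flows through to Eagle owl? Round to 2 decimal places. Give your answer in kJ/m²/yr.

2086.04 kJ/m²/yr

Caterpillar: 8048000 × 0.16 = 1287680 kJ/m²/yr
Harvest mouse: 1287680 × 0.06 = 77260.8 kJ/m²/yr
Kestrel: 77260.8 × 0.15 = 11589.12 kJ/m²/yr
Eagle owl: 11589.12 × 0.18 = 2086.0416 kJ/m²/yr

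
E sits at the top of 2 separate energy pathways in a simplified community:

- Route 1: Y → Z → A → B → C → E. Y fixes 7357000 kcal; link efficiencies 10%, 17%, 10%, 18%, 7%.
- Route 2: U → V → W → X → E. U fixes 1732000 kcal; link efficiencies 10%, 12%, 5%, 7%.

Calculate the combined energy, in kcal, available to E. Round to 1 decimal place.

Route 1: 7357000 × 0.1 × 0.17 × 0.1 × 0.18 × 0.07 = 157.58694 kcal
Route 2: 1732000 × 0.1 × 0.12 × 0.05 × 0.07 = 72.744 kcal
Total at E: 157.58694 + 72.744 = 230.33094 kcal

230.3 kcal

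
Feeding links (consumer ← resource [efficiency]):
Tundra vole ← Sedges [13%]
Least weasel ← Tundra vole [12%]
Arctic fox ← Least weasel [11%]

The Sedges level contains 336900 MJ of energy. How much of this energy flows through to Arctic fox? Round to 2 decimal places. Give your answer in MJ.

Tundra vole: 336900 × 0.13 = 43797 MJ
Least weasel: 43797 × 0.12 = 5255.64 MJ
Arctic fox: 5255.64 × 0.11 = 578.1204 MJ

578.12 MJ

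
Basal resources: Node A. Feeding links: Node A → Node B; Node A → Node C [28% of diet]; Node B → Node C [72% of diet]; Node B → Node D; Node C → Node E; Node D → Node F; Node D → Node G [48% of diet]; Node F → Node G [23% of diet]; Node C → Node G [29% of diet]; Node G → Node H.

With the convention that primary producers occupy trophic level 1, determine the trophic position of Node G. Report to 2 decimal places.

Node B: 1 + 1 = 2
Node C: 1 + (0.28×1 + 0.72×2) = 2.72
Node D: 1 + 2 = 3
Node E: 1 + 2.72 = 3.72
Node F: 1 + 3 = 4
Node G: 1 + (0.48×3 + 0.23×4 + 0.29×2.72) = 4.1488
Node H: 1 + 4.1488 = 5.1488

4.15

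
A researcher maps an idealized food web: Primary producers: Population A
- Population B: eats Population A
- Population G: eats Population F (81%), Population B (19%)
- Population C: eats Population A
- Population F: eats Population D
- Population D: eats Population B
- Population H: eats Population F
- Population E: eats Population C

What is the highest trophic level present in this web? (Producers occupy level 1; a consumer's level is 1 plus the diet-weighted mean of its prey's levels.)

5

Population B: 1 + 1 = 2
Population C: 1 + 1 = 2
Population D: 1 + 2 = 3
Population E: 1 + 2 = 3
Population F: 1 + 3 = 4
Population G: 1 + (0.81×4 + 0.19×2) = 4.62
Population H: 1 + 4 = 5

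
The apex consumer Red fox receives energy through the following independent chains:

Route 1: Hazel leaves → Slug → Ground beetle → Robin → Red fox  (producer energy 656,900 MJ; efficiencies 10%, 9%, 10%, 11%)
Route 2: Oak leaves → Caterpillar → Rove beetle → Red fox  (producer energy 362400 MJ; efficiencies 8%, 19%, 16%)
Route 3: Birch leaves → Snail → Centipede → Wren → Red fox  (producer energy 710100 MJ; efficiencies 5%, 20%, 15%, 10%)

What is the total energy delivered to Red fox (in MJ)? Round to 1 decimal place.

1052.9 MJ

Route 1: 656900 × 0.1 × 0.09 × 0.1 × 0.11 = 65.0331 MJ
Route 2: 362400 × 0.08 × 0.19 × 0.16 = 881.3568 MJ
Route 3: 710100 × 0.05 × 0.2 × 0.15 × 0.1 = 106.515 MJ
Total at Red fox: 65.0331 + 881.3568 + 106.515 = 1052.9049 MJ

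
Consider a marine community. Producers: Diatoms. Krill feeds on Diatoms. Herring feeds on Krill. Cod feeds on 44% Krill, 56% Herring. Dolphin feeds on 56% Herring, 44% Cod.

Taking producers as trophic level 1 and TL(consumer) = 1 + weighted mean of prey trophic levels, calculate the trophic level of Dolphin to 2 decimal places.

4.25

Krill: 1 + 1 = 2
Herring: 1 + 2 = 3
Cod: 1 + (0.44×2 + 0.56×3) = 3.56
Dolphin: 1 + (0.56×3 + 0.44×3.56) = 4.2464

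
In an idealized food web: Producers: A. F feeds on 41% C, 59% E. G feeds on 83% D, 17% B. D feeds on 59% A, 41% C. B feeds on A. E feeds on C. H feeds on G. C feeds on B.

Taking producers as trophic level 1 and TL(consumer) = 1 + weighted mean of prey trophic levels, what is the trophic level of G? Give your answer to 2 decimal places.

B: 1 + 1 = 2
C: 1 + 2 = 3
D: 1 + (0.59×1 + 0.41×3) = 2.82
E: 1 + 3 = 4
F: 1 + (0.41×3 + 0.59×4) = 4.59
G: 1 + (0.83×2.82 + 0.17×2) = 3.6806
H: 1 + 3.6806 = 4.6806

3.68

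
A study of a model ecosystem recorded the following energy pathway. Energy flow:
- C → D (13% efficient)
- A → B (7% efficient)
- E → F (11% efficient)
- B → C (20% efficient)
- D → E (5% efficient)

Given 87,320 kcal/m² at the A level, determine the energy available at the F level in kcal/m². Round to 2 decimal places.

0.87 kcal/m²

B: 87320 × 0.07 = 6112.4 kcal/m²
C: 6112.4 × 0.2 = 1222.48 kcal/m²
D: 1222.48 × 0.13 = 158.9224 kcal/m²
E: 158.9224 × 0.05 = 7.94612 kcal/m²
F: 7.94612 × 0.11 = 0.8740732 kcal/m²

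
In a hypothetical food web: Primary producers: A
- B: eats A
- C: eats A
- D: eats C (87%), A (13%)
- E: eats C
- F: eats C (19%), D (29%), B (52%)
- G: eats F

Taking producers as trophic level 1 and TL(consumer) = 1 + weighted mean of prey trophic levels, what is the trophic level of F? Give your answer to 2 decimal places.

3.25

B: 1 + 1 = 2
C: 1 + 1 = 2
D: 1 + (0.87×2 + 0.13×1) = 2.87
E: 1 + 2 = 3
F: 1 + (0.19×2 + 0.29×2.87 + 0.52×2) = 3.2523
G: 1 + 3.2523 = 4.2523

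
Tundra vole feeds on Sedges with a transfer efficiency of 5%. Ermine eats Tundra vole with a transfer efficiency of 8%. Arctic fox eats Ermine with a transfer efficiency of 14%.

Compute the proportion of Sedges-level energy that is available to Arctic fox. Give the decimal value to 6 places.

0.000560

Product of link efficiencies: 0.05 × 0.08 × 0.14 = 0.00056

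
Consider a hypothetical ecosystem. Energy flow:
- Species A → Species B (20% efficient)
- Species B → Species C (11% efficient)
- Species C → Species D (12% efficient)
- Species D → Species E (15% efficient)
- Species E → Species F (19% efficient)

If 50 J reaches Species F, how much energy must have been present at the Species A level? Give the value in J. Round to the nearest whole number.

664540 J

Cumulative transfer efficiency: 0.2 × 0.11 × 0.12 × 0.15 × 0.19 = 0.00007524
Species A energy = 50 / 0.00007524 = 664540 J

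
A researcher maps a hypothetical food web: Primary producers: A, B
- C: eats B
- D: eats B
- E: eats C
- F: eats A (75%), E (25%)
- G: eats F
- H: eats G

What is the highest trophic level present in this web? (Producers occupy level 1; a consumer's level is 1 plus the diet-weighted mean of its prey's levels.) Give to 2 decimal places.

C: 1 + 1 = 2
D: 1 + 1 = 2
E: 1 + 2 = 3
F: 1 + (0.75×1 + 0.25×3) = 2.5
G: 1 + 2.5 = 3.5
H: 1 + 3.5 = 4.5

4.50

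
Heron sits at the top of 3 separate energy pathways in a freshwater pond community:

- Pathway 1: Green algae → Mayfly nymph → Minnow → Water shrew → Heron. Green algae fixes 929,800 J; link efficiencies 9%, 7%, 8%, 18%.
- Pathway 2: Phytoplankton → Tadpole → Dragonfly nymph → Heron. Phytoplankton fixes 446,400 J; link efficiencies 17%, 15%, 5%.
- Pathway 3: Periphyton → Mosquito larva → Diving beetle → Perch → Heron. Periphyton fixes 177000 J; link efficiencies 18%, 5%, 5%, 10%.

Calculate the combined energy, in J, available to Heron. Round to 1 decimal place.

Pathway 1: 929800 × 0.09 × 0.07 × 0.08 × 0.18 = 84.351456 J
Pathway 2: 446400 × 0.17 × 0.15 × 0.05 = 569.16 J
Pathway 3: 177000 × 0.18 × 0.05 × 0.05 × 0.1 = 7.965 J
Total at Heron: 84.351456 + 569.16 + 7.965 = 661.476456 J

661.5 J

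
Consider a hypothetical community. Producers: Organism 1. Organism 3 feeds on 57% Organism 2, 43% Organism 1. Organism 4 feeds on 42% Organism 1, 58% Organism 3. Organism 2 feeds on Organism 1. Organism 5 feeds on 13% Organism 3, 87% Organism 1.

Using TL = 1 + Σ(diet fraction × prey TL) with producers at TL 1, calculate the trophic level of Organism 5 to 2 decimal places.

2.20

Organism 2: 1 + 1 = 2
Organism 3: 1 + (0.57×2 + 0.43×1) = 2.57
Organism 4: 1 + (0.42×1 + 0.58×2.57) = 2.9106
Organism 5: 1 + (0.13×2.57 + 0.87×1) = 2.2041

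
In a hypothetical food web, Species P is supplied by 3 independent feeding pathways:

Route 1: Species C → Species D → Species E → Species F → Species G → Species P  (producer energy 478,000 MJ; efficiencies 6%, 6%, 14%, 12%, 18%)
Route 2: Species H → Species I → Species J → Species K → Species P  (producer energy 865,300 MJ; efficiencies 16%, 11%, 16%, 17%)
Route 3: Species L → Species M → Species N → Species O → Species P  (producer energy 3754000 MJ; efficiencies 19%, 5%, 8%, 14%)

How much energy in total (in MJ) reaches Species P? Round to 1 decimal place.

Route 1: 478000 × 0.06 × 0.06 × 0.14 × 0.12 × 0.18 = 5.2036992 MJ
Route 2: 865300 × 0.16 × 0.11 × 0.16 × 0.17 = 414.236416 MJ
Route 3: 3754000 × 0.19 × 0.05 × 0.08 × 0.14 = 399.4256 MJ
Total at Species P: 5.2036992 + 414.236416 + 399.4256 = 818.8657152 MJ

818.9 MJ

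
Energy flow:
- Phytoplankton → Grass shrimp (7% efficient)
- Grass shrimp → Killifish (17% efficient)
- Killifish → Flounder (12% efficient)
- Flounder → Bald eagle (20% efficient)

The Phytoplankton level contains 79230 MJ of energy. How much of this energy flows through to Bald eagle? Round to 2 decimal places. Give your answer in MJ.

22.63 MJ

Grass shrimp: 79230 × 0.07 = 5546.1 MJ
Killifish: 5546.1 × 0.17 = 942.837 MJ
Flounder: 942.837 × 0.12 = 113.14044 MJ
Bald eagle: 113.14044 × 0.2 = 22.628088 MJ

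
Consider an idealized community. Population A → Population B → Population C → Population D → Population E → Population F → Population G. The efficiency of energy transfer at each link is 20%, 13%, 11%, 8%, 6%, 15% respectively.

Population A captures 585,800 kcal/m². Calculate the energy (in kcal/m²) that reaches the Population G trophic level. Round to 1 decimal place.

1.2 kcal/m²

Population B: 585800 × 0.2 = 117160 kcal/m²
Population C: 117160 × 0.13 = 15230.8 kcal/m²
Population D: 15230.8 × 0.11 = 1675.388 kcal/m²
Population E: 1675.388 × 0.08 = 134.03104 kcal/m²
Population F: 134.03104 × 0.06 = 8.0418624 kcal/m²
Population G: 8.0418624 × 0.15 = 1.20627936 kcal/m²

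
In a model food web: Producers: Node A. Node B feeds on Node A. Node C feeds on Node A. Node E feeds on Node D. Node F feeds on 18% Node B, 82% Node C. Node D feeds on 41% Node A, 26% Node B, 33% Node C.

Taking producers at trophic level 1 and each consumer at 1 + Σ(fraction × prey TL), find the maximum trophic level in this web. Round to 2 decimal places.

3.59

Node B: 1 + 1 = 2
Node C: 1 + 1 = 2
Node D: 1 + (0.41×1 + 0.26×2 + 0.33×2) = 2.59
Node E: 1 + 2.59 = 3.59
Node F: 1 + (0.18×2 + 0.82×2) = 3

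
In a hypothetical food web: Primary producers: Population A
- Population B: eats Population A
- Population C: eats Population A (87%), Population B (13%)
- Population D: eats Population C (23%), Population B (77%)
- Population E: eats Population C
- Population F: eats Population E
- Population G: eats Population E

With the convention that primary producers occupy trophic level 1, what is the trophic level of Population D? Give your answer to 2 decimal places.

3.03

Population B: 1 + 1 = 2
Population C: 1 + (0.87×1 + 0.13×2) = 2.13
Population D: 1 + (0.23×2.13 + 0.77×2) = 3.0299
Population E: 1 + 2.13 = 3.13
Population F: 1 + 3.13 = 4.13
Population G: 1 + 3.13 = 4.13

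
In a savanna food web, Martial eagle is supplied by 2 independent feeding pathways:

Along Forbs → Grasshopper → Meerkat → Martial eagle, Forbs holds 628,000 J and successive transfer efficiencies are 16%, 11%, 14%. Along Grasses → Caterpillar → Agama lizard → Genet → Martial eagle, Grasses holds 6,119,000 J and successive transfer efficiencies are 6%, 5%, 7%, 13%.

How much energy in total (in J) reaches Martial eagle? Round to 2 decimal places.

1714.44 J

Via Forbs: 628000 × 0.16 × 0.11 × 0.14 = 1547.392 J
Via Grasses: 6119000 × 0.06 × 0.05 × 0.07 × 0.13 = 167.0487 J
Total at Martial eagle: 1547.392 + 167.0487 = 1714.4407 J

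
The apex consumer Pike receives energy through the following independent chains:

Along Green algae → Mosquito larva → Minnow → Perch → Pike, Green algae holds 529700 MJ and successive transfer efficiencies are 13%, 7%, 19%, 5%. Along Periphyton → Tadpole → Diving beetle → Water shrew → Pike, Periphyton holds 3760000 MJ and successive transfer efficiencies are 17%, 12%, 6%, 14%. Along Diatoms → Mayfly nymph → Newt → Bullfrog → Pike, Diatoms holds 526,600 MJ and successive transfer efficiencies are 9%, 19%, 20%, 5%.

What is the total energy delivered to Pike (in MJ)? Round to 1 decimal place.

Via Green algae: 529700 × 0.13 × 0.07 × 0.19 × 0.05 = 45.792565 MJ
Via Periphyton: 3760000 × 0.17 × 0.12 × 0.06 × 0.14 = 644.3136 MJ
Via Diatoms: 526600 × 0.09 × 0.19 × 0.2 × 0.05 = 90.0486 MJ
Total at Pike: 45.792565 + 644.3136 + 90.0486 = 780.154765 MJ

780.2 MJ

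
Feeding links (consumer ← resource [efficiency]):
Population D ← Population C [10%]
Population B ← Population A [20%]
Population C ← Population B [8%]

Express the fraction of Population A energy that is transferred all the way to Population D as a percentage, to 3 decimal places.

0.160%

Product of link efficiencies: 0.2 × 0.08 × 0.1 = 0.0016
As a percentage: 0.0016 × 100 = 0.160%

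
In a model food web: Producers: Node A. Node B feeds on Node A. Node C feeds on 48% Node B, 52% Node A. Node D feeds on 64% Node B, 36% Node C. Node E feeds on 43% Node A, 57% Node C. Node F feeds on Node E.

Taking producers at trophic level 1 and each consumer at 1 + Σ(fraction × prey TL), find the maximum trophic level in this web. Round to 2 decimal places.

Node B: 1 + 1 = 2
Node C: 1 + (0.48×2 + 0.52×1) = 2.48
Node D: 1 + (0.64×2 + 0.36×2.48) = 3.1728
Node E: 1 + (0.43×1 + 0.57×2.48) = 2.8436
Node F: 1 + 2.8436 = 3.8436

3.84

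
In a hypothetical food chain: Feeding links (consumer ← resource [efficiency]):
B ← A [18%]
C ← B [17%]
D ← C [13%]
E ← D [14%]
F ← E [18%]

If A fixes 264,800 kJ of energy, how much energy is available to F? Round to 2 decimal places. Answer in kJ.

B: 264800 × 0.18 = 47664 kJ
C: 47664 × 0.17 = 8102.88 kJ
D: 8102.88 × 0.13 = 1053.3744 kJ
E: 1053.3744 × 0.14 = 147.472416 kJ
F: 147.472416 × 0.18 = 26.54503488 kJ

26.55 kJ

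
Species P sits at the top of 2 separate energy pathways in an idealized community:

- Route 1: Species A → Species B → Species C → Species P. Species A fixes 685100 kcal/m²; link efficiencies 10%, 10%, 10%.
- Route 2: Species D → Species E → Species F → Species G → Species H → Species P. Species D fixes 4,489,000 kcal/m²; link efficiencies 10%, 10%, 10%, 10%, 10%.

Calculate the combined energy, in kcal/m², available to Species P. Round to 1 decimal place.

Route 1: 685100 × 0.1 × 0.1 × 0.1 = 685.1 kcal/m²
Route 2: 4489000 × 0.1 × 0.1 × 0.1 × 0.1 × 0.1 = 44.89 kcal/m²
Total at Species P: 685.1 + 44.89 = 729.99 kcal/m²

730.0 kcal/m²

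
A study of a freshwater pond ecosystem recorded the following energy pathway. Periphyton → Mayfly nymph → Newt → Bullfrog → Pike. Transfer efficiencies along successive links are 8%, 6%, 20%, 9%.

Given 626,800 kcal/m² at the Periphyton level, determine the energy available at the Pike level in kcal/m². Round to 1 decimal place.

Mayfly nymph: 626800 × 0.08 = 50144 kcal/m²
Newt: 50144 × 0.06 = 3008.64 kcal/m²
Bullfrog: 3008.64 × 0.2 = 601.728 kcal/m²
Pike: 601.728 × 0.09 = 54.15552 kcal/m²

54.2 kcal/m²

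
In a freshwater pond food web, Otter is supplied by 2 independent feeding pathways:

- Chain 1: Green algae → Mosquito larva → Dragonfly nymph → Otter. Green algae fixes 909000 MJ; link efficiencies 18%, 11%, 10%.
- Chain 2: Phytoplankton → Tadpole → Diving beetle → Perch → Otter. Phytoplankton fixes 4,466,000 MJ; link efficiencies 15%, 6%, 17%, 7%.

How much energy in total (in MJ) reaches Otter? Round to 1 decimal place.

Chain 1: 909000 × 0.18 × 0.11 × 0.1 = 1799.82 MJ
Chain 2: 4466000 × 0.15 × 0.06 × 0.17 × 0.07 = 478.3086 MJ
Total at Otter: 1799.82 + 478.3086 = 2278.1286 MJ

2278.1 MJ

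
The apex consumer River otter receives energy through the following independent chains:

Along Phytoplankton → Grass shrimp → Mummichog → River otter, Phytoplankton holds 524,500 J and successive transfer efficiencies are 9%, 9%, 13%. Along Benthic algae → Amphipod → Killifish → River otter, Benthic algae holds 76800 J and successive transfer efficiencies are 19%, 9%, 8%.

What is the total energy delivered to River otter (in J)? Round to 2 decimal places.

Via Phytoplankton: 524500 × 0.09 × 0.09 × 0.13 = 552.2985 J
Via Benthic algae: 76800 × 0.19 × 0.09 × 0.08 = 105.0624 J
Total at River otter: 552.2985 + 105.0624 = 657.3609 J

657.36 J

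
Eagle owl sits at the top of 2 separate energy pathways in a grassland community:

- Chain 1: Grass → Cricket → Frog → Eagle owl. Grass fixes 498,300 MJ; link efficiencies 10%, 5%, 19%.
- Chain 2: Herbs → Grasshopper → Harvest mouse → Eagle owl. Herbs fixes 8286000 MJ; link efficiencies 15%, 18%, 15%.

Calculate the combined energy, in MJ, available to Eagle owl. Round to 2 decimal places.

34031.69 MJ

Chain 1: 498300 × 0.1 × 0.05 × 0.19 = 473.385 MJ
Chain 2: 8286000 × 0.15 × 0.18 × 0.15 = 33558.3 MJ
Total at Eagle owl: 473.385 + 33558.3 = 34031.685 MJ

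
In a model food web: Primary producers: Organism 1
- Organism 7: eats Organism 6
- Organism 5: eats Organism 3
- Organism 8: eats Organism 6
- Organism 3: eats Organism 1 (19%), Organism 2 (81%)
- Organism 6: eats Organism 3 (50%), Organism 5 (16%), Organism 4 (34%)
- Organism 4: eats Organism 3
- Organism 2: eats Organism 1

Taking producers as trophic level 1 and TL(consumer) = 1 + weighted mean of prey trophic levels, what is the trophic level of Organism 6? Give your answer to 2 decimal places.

4.31

Organism 2: 1 + 1 = 2
Organism 3: 1 + (0.19×1 + 0.81×2) = 2.81
Organism 4: 1 + 2.81 = 3.81
Organism 5: 1 + 2.81 = 3.81
Organism 6: 1 + (0.5×2.81 + 0.16×3.81 + 0.34×3.81) = 4.31
Organism 7: 1 + 4.31 = 5.31
Organism 8: 1 + 4.31 = 5.31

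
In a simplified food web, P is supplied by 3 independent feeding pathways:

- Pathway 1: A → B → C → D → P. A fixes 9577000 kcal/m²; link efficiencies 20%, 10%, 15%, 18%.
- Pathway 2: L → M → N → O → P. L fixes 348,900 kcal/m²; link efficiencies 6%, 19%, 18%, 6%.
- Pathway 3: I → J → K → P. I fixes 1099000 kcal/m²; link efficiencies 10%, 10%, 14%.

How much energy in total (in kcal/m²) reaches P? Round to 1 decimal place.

Pathway 1: 9577000 × 0.2 × 0.1 × 0.15 × 0.18 = 5171.58 kcal/m²
Pathway 2: 348900 × 0.06 × 0.19 × 0.18 × 0.06 = 42.956568 kcal/m²
Pathway 3: 1099000 × 0.1 × 0.1 × 0.14 = 1538.6 kcal/m²
Total at P: 5171.58 + 42.956568 + 1538.6 = 6753.136568 kcal/m²

6753.1 kcal/m²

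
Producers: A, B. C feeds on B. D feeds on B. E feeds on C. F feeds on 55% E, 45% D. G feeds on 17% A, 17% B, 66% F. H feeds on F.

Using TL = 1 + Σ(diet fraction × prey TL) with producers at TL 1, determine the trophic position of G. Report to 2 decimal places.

C: 1 + 1 = 2
D: 1 + 1 = 2
E: 1 + 2 = 3
F: 1 + (0.55×3 + 0.45×2) = 3.55
G: 1 + (0.17×1 + 0.17×1 + 0.66×3.55) = 3.683
H: 1 + 3.55 = 4.55

3.68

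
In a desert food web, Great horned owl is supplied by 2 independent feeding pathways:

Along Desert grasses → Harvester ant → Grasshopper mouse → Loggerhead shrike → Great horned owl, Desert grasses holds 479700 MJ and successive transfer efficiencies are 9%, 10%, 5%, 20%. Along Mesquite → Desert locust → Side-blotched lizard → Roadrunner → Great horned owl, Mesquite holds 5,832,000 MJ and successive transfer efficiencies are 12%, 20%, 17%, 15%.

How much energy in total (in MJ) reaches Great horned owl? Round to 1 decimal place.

Via Desert grasses: 479700 × 0.09 × 0.1 × 0.05 × 0.2 = 43.173 MJ
Via Mesquite: 5832000 × 0.12 × 0.2 × 0.17 × 0.15 = 3569.184 MJ
Total at Great horned owl: 43.173 + 3569.184 = 3612.357 MJ

3612.4 MJ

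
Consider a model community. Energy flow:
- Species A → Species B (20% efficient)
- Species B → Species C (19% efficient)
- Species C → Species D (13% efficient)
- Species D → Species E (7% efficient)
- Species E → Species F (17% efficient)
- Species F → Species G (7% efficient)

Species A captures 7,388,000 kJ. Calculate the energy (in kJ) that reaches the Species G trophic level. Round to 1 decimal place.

30.4 kJ

Species B: 7388000 × 0.2 = 1477600 kJ
Species C: 1477600 × 0.19 = 280744 kJ
Species D: 280744 × 0.13 = 36496.72 kJ
Species E: 36496.72 × 0.07 = 2554.7704 kJ
Species F: 2554.7704 × 0.17 = 434.310968 kJ
Species G: 434.310968 × 0.07 = 30.40176776 kJ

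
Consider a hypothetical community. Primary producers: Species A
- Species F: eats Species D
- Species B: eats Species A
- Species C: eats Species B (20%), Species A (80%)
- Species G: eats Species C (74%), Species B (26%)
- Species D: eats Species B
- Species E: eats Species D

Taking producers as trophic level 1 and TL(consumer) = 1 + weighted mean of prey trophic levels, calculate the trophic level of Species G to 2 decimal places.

Species B: 1 + 1 = 2
Species C: 1 + (0.2×2 + 0.8×1) = 2.2
Species D: 1 + 2 = 3
Species E: 1 + 3 = 4
Species F: 1 + 3 = 4
Species G: 1 + (0.74×2.2 + 0.26×2) = 3.148

3.15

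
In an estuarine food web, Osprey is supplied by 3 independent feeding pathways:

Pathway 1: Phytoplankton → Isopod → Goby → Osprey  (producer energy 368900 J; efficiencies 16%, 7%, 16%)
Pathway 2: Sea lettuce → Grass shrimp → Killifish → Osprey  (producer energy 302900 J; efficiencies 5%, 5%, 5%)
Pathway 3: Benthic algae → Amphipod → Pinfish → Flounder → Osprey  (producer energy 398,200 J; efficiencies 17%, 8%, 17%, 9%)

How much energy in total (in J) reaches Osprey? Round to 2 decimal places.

781.79 J

Pathway 1: 368900 × 0.16 × 0.07 × 0.16 = 661.0688 J
Pathway 2: 302900 × 0.05 × 0.05 × 0.05 = 37.8625 J
Pathway 3: 398200 × 0.17 × 0.08 × 0.17 × 0.09 = 82.857456 J
Total at Osprey: 661.0688 + 37.8625 + 82.857456 = 781.788756 J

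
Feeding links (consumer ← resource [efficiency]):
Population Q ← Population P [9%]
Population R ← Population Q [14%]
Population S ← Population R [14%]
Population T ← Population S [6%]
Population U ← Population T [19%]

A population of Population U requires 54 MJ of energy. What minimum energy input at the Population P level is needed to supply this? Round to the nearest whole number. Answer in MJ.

2685285 MJ

Cumulative transfer efficiency: 0.09 × 0.14 × 0.14 × 0.06 × 0.19 = 0.0000201096
Population P energy = 54 / 0.0000201096 = 2685285 MJ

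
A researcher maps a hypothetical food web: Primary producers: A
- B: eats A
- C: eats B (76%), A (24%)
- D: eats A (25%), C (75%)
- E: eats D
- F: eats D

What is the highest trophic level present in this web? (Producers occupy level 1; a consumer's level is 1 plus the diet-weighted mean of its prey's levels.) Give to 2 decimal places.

B: 1 + 1 = 2
C: 1 + (0.76×2 + 0.24×1) = 2.76
D: 1 + (0.25×1 + 0.75×2.76) = 3.32
E: 1 + 3.32 = 4.32
F: 1 + 3.32 = 4.32

4.32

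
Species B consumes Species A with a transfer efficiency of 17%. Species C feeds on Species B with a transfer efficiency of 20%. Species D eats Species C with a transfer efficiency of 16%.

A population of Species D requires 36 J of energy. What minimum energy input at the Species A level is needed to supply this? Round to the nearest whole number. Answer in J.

6618 J

Cumulative transfer efficiency: 0.17 × 0.2 × 0.16 = 0.00544
Species A energy = 36 / 0.00544 = 6618 J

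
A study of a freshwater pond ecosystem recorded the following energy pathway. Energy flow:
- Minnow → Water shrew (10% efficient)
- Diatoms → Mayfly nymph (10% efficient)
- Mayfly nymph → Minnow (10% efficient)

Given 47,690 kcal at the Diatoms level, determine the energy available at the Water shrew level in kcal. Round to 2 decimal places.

Mayfly nymph: 47690 × 0.1 = 4769 kcal
Minnow: 4769 × 0.1 = 476.9 kcal
Water shrew: 476.9 × 0.1 = 47.69 kcal

47.69 kcal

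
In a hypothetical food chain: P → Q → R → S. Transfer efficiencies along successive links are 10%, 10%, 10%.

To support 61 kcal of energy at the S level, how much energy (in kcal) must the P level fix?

61000 kcal

Cumulative transfer efficiency: 0.1 × 0.1 × 0.1 = 0.001
P energy = 61 / 0.001 = 61000 kcal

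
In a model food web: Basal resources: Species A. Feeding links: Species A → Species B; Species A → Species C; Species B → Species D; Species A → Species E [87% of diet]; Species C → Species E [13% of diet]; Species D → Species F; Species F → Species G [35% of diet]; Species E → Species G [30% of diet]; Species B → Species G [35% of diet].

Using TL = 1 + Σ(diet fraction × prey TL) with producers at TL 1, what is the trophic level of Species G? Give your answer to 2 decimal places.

3.74

Species B: 1 + 1 = 2
Species C: 1 + 1 = 2
Species D: 1 + 2 = 3
Species E: 1 + (0.87×1 + 0.13×2) = 2.13
Species F: 1 + 3 = 4
Species G: 1 + (0.35×4 + 0.3×2.13 + 0.35×2) = 3.739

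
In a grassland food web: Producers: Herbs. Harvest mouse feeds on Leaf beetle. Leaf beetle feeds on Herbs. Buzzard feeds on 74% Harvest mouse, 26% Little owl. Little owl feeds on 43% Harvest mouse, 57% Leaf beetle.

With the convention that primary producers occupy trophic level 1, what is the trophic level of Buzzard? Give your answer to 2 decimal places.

4.11

Leaf beetle: 1 + 1 = 2
Harvest mouse: 1 + 2 = 3
Little owl: 1 + (0.43×3 + 0.57×2) = 3.43
Buzzard: 1 + (0.74×3 + 0.26×3.43) = 4.1118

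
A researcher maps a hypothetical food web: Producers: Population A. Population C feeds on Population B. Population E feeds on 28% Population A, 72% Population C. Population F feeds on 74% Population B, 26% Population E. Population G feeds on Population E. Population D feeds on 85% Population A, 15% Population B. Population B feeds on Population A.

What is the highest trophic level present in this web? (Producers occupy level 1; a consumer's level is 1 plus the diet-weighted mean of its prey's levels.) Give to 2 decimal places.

Population B: 1 + 1 = 2
Population C: 1 + 2 = 3
Population D: 1 + (0.85×1 + 0.15×2) = 2.15
Population E: 1 + (0.28×1 + 0.72×3) = 3.44
Population F: 1 + (0.74×2 + 0.26×3.44) = 3.3744
Population G: 1 + 3.44 = 4.44

4.44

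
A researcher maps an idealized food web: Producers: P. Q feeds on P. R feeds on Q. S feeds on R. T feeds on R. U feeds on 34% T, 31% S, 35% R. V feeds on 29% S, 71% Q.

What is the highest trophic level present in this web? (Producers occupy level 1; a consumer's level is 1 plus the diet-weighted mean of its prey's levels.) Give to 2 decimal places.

Q: 1 + 1 = 2
R: 1 + 2 = 3
S: 1 + 3 = 4
T: 1 + 3 = 4
U: 1 + (0.34×4 + 0.31×4 + 0.35×3) = 4.65
V: 1 + (0.29×4 + 0.71×2) = 3.58

4.65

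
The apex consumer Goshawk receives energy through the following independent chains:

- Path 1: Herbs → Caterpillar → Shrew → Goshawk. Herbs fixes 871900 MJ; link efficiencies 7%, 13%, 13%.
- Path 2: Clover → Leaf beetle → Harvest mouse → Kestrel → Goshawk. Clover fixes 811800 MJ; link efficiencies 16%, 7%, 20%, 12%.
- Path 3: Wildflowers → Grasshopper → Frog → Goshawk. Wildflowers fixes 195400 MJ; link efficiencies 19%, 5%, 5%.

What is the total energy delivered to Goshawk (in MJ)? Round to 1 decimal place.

1342.5 MJ

Path 1: 871900 × 0.07 × 0.13 × 0.13 = 1031.4577 MJ
Path 2: 811800 × 0.16 × 0.07 × 0.2 × 0.12 = 218.21184 MJ
Path 3: 195400 × 0.19 × 0.05 × 0.05 = 92.815 MJ
Total at Goshawk: 1031.4577 + 218.21184 + 92.815 = 1342.48454 MJ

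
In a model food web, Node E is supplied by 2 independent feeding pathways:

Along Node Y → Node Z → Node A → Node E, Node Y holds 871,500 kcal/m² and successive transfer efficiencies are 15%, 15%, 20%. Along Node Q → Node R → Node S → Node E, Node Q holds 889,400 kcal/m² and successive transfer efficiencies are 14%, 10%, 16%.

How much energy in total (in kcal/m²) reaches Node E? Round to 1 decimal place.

5914.0 kcal/m²

Via Node Y: 871500 × 0.15 × 0.15 × 0.2 = 3921.75 kcal/m²
Via Node Q: 889400 × 0.14 × 0.1 × 0.16 = 1992.256 kcal/m²
Total at Node E: 3921.75 + 1992.256 = 5914.006 kcal/m²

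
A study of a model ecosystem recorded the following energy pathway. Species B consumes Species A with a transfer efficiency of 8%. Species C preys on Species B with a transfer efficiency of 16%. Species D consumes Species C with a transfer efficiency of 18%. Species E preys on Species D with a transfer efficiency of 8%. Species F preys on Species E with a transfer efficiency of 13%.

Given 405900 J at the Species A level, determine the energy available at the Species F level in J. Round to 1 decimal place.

Species B: 405900 × 0.08 = 32472 J
Species C: 32472 × 0.16 = 5195.52 J
Species D: 5195.52 × 0.18 = 935.1936 J
Species E: 935.1936 × 0.08 = 74.815488 J
Species F: 74.815488 × 0.13 = 9.72601344 J

9.7 J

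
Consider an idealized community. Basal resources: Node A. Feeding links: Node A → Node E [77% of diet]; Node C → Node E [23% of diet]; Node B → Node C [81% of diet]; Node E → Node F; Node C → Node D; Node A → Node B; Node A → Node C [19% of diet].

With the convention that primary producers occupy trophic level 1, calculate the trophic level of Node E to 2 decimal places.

2.42

Node B: 1 + 1 = 2
Node C: 1 + (0.81×2 + 0.19×1) = 2.81
Node D: 1 + 2.81 = 3.81
Node E: 1 + (0.23×2.81 + 0.77×1) = 2.4163
Node F: 1 + 2.4163 = 3.4163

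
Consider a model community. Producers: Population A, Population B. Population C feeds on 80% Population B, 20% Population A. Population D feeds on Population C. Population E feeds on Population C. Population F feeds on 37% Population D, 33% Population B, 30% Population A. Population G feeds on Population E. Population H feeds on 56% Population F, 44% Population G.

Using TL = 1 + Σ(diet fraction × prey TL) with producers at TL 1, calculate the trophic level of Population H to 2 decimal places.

Population C: 1 + (0.8×1 + 0.2×1) = 2
Population D: 1 + 2 = 3
Population E: 1 + 2 = 3
Population F: 1 + (0.37×3 + 0.33×1 + 0.3×1) = 2.74
Population G: 1 + 3 = 4
Population H: 1 + (0.56×2.74 + 0.44×4) = 4.2944

4.29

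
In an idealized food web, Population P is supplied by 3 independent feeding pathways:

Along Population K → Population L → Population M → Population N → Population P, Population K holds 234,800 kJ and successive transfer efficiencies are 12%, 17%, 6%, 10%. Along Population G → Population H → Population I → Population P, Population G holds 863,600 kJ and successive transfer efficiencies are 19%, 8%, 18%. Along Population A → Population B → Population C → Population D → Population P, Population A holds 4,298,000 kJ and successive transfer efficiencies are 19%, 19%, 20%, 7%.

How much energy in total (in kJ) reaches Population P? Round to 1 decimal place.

4563.8 kJ

Via Population K: 234800 × 0.12 × 0.17 × 0.06 × 0.1 = 28.73952 kJ
Via Population G: 863600 × 0.19 × 0.08 × 0.18 = 2362.8096 kJ
Via Population A: 4298000 × 0.19 × 0.19 × 0.2 × 0.07 = 2172.2092 kJ
Total at Population P: 28.73952 + 2362.8096 + 2172.2092 = 4563.75832 kJ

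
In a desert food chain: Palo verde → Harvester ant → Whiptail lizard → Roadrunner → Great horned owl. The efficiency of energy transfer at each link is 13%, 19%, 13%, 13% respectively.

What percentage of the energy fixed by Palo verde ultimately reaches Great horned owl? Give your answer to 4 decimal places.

Product of link efficiencies: 0.13 × 0.19 × 0.13 × 0.13 = 0.00041743
As a percentage: 0.00041743 × 100 = 0.0417%

0.0417%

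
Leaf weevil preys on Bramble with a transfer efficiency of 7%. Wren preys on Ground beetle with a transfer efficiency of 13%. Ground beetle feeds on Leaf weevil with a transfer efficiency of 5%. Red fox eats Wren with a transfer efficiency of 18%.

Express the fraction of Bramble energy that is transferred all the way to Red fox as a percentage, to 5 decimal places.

0.00819%

Product of link efficiencies: 0.07 × 0.05 × 0.13 × 0.18 = 0.0000819
As a percentage: 0.0000819 × 100 = 0.00819%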